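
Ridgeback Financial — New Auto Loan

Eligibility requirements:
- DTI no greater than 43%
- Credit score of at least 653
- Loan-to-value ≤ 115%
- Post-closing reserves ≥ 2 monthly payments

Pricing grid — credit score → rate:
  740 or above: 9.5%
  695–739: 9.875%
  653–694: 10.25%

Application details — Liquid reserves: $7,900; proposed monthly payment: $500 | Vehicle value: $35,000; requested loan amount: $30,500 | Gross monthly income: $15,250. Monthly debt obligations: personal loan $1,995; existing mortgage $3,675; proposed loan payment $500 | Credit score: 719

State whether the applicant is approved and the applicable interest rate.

Credit score 719 ≥ 653 (meets minimum)
Reserves = 7,900/500 = 15.8 months ≥ 2
Total monthly debts = (1,995 + 3,675 + 500) = 6,170. DTI = 6,170/15,250 = 40.5% ≤ 43%
Loan-to-value = 30,500/35,000 = 87.1% — pass (115% max)
All requirements met. Score 719 falls in the 695–739 tier → 9.875%.

Approved at 9.875%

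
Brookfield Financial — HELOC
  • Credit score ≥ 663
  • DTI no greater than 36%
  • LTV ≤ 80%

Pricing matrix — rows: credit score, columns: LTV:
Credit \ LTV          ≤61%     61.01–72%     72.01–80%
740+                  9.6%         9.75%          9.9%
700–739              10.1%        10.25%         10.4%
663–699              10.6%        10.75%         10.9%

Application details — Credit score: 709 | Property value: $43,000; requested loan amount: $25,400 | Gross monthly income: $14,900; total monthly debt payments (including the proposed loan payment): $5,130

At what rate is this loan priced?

10.1%

Credit score 709 ≥ 663; DTI: 5,130 ÷ 14,900 = 34.4%, within the 36% cap
LTV = 25,400/43,000 = 59.1% ≤ 80%
Credit 709 → row 700–739; LTV 59.1% → column ≤61%. Grid cell → 10.1%.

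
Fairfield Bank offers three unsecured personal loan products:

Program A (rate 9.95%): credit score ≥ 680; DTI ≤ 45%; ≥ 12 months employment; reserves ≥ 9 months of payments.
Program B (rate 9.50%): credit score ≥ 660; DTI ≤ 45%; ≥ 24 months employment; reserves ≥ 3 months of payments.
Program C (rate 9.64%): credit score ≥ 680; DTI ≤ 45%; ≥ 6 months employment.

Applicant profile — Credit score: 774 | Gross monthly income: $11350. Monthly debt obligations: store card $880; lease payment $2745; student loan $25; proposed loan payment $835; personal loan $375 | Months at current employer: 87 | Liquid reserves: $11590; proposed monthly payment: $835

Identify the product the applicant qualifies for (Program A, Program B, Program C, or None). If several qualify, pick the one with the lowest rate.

Program B

Total debts = (880 + 2,745 + 25 + 835 + 375) = 4,860; DTI = 4,860/11,350 = 42.8%.
Reserves = 11,590/835 = 13.9 months.
Program A: score 774 ≥ 680; DTI 42.8% ≤ 45%; employment 87 ≥ 12 mo; reserves 13.9 ≥ 9 mo → qualifies.
Program B: score 774 ≥ 660; DTI 42.8% ≤ 45%; employment 87 ≥ 24 mo; reserves 13.9 ≥ 3 mo → qualifies.
Program C: score 774 ≥ 680; DTI 42.8% ≤ 45%; employment 87 ≥ 6 mo → qualifies.
Qualifying: Program A, Program B, Program C. Lowest rate is 9.50% → Program B.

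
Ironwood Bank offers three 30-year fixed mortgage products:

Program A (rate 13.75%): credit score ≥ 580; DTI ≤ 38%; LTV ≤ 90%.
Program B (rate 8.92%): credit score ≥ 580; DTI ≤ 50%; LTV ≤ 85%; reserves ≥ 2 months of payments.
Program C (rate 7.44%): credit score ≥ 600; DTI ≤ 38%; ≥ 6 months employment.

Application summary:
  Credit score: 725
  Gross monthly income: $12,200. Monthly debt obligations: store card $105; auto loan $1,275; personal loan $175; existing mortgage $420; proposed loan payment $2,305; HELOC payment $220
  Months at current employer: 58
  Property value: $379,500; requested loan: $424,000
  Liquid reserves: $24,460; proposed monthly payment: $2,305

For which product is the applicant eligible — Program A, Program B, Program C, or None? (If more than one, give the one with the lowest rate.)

Program C

Total debts = (105 + 1,275 + 175 + 420 + 2,305 + 220) = 4,500; DTI = 4,500/12,200 = 36.9%.
LTV = 424,000/379,500 = 111.7%.
Reserves = 24,460/2,305 = 10.6 months.
Program A: score 725 ≥ 580; DTI 36.9% ≤ 38%; LTV 111.7% > 90% → does not qualify.
Program B: score 725 ≥ 580; DTI 36.9% ≤ 50%; LTV 111.7% > 85%; reserves 10.6 ≥ 2 mo → does not qualify.
Program C: score 725 ≥ 600; DTI 36.9% ≤ 38%; employment 58 ≥ 6 mo → qualifies.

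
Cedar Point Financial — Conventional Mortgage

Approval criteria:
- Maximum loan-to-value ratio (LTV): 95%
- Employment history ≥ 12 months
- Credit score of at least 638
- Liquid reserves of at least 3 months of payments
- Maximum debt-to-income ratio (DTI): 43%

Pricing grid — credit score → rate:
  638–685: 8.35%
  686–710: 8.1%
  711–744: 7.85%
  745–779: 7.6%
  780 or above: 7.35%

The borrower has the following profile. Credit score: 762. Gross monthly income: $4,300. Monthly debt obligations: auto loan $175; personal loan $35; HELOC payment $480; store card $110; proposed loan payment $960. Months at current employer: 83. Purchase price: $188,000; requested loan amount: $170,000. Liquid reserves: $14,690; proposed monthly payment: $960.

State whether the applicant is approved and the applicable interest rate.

Approved at 7.6%

Credit score 762 ≥ 638 (meets minimum)
Reserves: 14,690 ÷ 960 = 15.3 months (meets 3-month minimum)
Employment 83 ≥ 12 months
LTV = 170,000/188,000 = 90.4% ≤ 95%
Total monthly debts = (175 + 35 + 480 + 110 + 960) = 1,760. DTI: 1,760 ÷ 4,300 = 40.9%, within the 43% cap
All requirements met. Score 762 falls in the 745–779 tier → 7.6%.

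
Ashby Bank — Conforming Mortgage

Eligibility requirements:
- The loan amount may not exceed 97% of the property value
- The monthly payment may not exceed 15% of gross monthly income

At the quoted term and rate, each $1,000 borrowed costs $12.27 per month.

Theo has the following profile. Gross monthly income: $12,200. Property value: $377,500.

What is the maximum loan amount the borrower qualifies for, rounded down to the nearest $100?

Payment cap: 15% × $12,200 = $1,830/month.
At $12.27 per $1,000, that supports 1,830/12.27 × 1,000 ≈ $149,144 → $149,100.
LTV cap: 97% × $377,500 = $366,175 → $366,100.
Binding constraint: payment-to-income.

$149,100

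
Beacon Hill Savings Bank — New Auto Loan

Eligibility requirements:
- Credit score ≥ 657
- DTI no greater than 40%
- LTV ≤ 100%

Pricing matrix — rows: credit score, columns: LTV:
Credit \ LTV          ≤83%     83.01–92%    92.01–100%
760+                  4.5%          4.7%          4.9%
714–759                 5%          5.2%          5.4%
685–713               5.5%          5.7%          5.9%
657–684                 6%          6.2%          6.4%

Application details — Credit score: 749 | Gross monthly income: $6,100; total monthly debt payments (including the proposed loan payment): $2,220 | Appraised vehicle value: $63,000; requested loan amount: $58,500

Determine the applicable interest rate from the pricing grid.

Credit score 749 ≥ 657; DTI: 2,220 ÷ 6,100 = 36.4%, within the 40% cap
LTV: 58,500 ÷ 63,000 = 92.9%, within 100% cap
Score 749 is in the 714–759 band; LTV 92.9% is in the 92.01–100% band → 5.4%.

5.4%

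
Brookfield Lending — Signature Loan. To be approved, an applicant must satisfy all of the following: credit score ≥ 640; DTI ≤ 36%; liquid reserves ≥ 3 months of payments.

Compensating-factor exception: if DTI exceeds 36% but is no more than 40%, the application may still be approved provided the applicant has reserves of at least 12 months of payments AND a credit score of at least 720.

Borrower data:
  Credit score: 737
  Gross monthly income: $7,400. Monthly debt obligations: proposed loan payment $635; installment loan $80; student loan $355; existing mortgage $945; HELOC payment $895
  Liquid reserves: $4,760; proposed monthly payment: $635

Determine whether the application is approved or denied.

Credit score 737 ≥ 640 (meets base)
Total debts = (635 + 80 + 355 + 945 + 895) = 2,910. DTI = 2,910/7,400 = 39.3% > 36% — standard DTI limit exceeded.
Reserves = 4,760/635 = 7.5 months ≥ 3
DTI 39.3% is within the 36%–40% exception band; checking compensating factors.
Reserves 7.5 < 12 months; credit score 737 ≥ 720.
Compensating-factor requirement not fully met.

Denied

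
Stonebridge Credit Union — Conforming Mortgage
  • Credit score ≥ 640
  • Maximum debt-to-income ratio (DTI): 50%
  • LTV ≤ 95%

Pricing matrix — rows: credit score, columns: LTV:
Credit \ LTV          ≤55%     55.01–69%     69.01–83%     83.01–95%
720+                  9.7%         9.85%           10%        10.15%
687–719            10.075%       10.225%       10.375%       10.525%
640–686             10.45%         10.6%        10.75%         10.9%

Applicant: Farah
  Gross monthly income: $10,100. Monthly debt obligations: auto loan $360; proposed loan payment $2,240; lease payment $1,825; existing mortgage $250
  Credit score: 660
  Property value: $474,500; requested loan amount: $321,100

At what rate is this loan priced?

Credit score 660 ≥ 640; Total monthly debts = (360 + 2,240 + 1,825 + 250) = 4,675. Debt-to-income = 4,675/10,100 = 46.3% — meets 50% limit
LTV: 321,100 ÷ 474,500 = 67.7%, within 95% cap
Row: 660 falls in 640–686. Column: 67.7% falls in 55.01–69%. Rate = 10.6%.

10.6%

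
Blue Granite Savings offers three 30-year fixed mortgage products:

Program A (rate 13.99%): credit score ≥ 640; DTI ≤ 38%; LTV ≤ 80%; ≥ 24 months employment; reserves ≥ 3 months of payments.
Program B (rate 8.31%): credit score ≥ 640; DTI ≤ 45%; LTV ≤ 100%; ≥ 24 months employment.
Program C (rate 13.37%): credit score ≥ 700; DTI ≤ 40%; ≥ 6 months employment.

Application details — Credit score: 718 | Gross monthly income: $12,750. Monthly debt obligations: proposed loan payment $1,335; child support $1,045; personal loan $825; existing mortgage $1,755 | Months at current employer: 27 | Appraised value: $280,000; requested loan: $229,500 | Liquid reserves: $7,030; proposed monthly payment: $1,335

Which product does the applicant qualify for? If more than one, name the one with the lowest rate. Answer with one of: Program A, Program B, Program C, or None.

Total debts = (1,335 + 1,045 + 825 + 1,755) = 4,960; DTI = 4,960/12,750 = 38.9%.
LTV = 229,500/280,000 = 82%.
Reserves = 7,030/1,335 = 5.3 months.
Program A: score 718 ≥ 640; DTI 38.9% > 38%; LTV 82% > 80%; employment 27 ≥ 24 mo; reserves 5.3 ≥ 3 mo → does not qualify.
Program B: score 718 ≥ 640; DTI 38.9% ≤ 45%; LTV 82% ≤ 100%; employment 27 ≥ 24 mo → qualifies.
Program C: score 718 ≥ 700; DTI 38.9% ≤ 40%; employment 27 ≥ 6 mo → qualifies.
Qualifying: Program B, Program C. Lowest rate is 8.31% → Program B.

Program B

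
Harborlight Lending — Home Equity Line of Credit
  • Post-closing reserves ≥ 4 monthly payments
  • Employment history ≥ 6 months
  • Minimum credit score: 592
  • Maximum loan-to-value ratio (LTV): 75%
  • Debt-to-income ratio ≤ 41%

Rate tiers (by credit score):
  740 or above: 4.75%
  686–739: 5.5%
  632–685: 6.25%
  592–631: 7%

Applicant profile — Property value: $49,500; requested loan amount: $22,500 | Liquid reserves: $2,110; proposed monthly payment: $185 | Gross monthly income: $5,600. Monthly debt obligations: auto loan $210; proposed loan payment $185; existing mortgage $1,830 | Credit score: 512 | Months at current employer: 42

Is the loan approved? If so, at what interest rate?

Credit score 512 < 592 (below minimum)
Reserves = 2,110/185 = 11.4 months ≥ 4
Employment 42 ≥ 6 months
LTV: 22,500 ÷ 49,500 = 45.5%, within 75% cap
Total monthly debts = (210 + 185 + 1,830) = 2,225. DTI: 2,225 ÷ 5,600 = 39.7%, within the 41% cap
Not all requirements met → denied.

Denied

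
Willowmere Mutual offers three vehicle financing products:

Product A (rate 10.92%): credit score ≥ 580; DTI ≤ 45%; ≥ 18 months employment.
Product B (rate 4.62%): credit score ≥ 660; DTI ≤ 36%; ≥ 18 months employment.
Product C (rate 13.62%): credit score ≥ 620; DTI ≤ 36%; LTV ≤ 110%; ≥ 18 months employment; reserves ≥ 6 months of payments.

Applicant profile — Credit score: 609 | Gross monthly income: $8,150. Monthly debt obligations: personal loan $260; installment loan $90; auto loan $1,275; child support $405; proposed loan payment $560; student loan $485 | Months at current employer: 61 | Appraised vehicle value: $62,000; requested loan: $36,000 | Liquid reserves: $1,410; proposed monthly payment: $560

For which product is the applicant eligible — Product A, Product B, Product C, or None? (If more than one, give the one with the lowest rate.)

Total debts = (260 + 90 + 1,275 + 405 + 560 + 485) = 3,075; DTI = 3,075/8,150 = 37.7%.
LTV = 36,000/62,000 = 58.1%.
Reserves = 1,410/560 = 2.5 months.
Product A: score 609 ≥ 580; DTI 37.7% ≤ 45%; employment 61 ≥ 18 mo → qualifies.
Product B: score 609 < 660; DTI 37.7% > 36%; employment 61 ≥ 18 mo → does not qualify.
Product C: score 609 < 620; DTI 37.7% > 36%; LTV 58.1% ≤ 110%; employment 61 ≥ 18 mo; reserves 2.5 < 6 mo → does not qualify.

Product A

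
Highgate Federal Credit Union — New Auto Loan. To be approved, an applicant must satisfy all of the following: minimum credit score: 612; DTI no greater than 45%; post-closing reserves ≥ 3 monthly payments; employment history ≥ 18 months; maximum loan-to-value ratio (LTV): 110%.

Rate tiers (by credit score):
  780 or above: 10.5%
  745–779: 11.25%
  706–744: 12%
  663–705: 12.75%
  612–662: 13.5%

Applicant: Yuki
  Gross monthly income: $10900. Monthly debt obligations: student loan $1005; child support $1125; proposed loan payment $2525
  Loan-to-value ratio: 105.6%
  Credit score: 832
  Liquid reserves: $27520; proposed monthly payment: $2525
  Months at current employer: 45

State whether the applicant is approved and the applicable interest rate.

Credit score 832 ≥ 612 (meets minimum)
LTV 105.6% — within 110%
Employment 45 ≥ 18 months
Total monthly debts = (1,005 + 1,125 + 2,525) = 4,655. Debt-to-income = 4,655/10,900 = 42.7% — meets 45% limit
Reserves = 27,520/2,525 = 10.9 months ≥ 3
All requirements met. Score 832 falls in the 780 or above tier → 10.5%.

Approved at 10.5%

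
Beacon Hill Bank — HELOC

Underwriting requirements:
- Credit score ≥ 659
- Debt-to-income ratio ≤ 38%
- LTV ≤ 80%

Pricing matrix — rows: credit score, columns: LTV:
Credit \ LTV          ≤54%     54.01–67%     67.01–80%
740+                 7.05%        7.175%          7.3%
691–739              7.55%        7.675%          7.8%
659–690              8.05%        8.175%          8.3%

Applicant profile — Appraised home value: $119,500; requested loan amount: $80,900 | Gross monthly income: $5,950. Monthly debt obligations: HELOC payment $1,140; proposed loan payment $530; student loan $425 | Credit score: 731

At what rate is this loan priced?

Credit score 731 ≥ 659; Total monthly debts = (1,140 + 530 + 425) = 2,095. DTI: 2,095 ÷ 5,950 = 35.2%, within the 38% cap
Loan-to-value = 80,900/119,500 = 67.7% — pass (80% max)
Row: 731 falls in 691–739. Column: 67.7% falls in 67.01–80%. Rate = 7.8%.

7.8%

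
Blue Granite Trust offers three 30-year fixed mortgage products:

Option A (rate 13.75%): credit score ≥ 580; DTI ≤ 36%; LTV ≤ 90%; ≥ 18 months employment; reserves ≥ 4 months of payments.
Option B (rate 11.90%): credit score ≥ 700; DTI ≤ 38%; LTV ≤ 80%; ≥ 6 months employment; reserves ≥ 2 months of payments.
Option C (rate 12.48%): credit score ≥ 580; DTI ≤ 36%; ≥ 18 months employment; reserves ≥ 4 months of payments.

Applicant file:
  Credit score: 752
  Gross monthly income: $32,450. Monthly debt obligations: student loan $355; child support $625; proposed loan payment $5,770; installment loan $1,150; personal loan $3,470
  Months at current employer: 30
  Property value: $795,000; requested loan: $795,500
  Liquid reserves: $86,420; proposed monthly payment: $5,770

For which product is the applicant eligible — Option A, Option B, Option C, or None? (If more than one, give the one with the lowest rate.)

Option C

Total debts = (355 + 625 + 5,770 + 1,150 + 3,470) = 11,370; DTI = 11,370/32,450 = 35%.
LTV = 795,500/795,000 = 100.1%.
Reserves = 86,420/5,770 = 15.0 months.
Option A: score 752 ≥ 580; DTI 35% ≤ 36%; LTV 100.1% > 90%; employment 30 ≥ 18 mo; reserves 15.0 ≥ 4 mo → does not qualify.
Option B: score 752 ≥ 700; DTI 35% ≤ 38%; LTV 100.1% > 80%; employment 30 ≥ 6 mo; reserves 15.0 ≥ 2 mo → does not qualify.
Option C: score 752 ≥ 580; DTI 35% ≤ 36%; employment 30 ≥ 18 mo; reserves 15.0 ≥ 4 mo → qualifies.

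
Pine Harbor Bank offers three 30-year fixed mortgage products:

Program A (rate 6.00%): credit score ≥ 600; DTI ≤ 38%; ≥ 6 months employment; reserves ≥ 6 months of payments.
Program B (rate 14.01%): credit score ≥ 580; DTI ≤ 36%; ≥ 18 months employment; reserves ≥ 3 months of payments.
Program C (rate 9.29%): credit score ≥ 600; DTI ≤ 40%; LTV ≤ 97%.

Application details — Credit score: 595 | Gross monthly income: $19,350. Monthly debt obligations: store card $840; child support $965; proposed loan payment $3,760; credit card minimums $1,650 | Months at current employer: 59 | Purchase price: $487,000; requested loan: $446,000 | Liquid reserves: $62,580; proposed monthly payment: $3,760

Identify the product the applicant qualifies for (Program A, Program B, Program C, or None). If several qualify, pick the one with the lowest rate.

None

Total debts = (840 + 965 + 3,760 + 1,650) = 7,215; DTI = 7,215/19,350 = 37.3%.
LTV = 446,000/487,000 = 91.6%.
Reserves = 62,580/3,760 = 16.6 months.
Program A: score 595 < 600; DTI 37.3% ≤ 38%; employment 59 ≥ 6 mo; reserves 16.6 ≥ 6 mo → does not qualify.
Program B: score 595 ≥ 580; DTI 37.3% > 36%; employment 59 ≥ 18 mo; reserves 16.6 ≥ 3 mo → does not qualify.
Program C: score 595 < 600; DTI 37.3% ≤ 40%; LTV 91.6% ≤ 97% → does not qualify.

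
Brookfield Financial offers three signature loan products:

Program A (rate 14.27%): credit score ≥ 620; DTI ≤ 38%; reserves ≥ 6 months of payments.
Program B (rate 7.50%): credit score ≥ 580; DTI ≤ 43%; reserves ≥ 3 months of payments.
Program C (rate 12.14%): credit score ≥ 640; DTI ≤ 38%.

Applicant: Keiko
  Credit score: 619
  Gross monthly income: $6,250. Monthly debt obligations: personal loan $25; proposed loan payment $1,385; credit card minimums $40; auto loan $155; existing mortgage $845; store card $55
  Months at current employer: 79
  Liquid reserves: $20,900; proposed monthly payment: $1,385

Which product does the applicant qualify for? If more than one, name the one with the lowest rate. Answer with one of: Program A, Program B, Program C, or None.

Program B

Total debts = (25 + 1,385 + 40 + 155 + 845 + 55) = 2,505; DTI = 2,505/6,250 = 40.1%.
Reserves = 20,900/1,385 = 15.1 months.
Program A: score 619 < 620; DTI 40.1% > 38%; reserves 15.1 ≥ 6 mo → does not qualify.
Program B: score 619 ≥ 580; DTI 40.1% ≤ 43%; reserves 15.1 ≥ 3 mo → qualifies.
Program C: score 619 < 640; DTI 40.1% > 38% → does not qualify.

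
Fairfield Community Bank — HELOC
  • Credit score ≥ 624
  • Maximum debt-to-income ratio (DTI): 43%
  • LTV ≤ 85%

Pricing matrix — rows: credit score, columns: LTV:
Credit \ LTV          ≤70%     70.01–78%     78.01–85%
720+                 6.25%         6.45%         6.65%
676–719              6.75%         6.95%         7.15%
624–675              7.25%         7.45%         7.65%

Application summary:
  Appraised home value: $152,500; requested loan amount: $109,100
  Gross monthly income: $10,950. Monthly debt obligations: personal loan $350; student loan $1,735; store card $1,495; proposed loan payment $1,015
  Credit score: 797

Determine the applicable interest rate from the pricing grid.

Credit score 797 ≥ 624; Total monthly debts = (350 + 1,735 + 1,495 + 1,015) = 4,595. Debt-to-income = 4,595/10,950 = 42% — meets 43% limit
LTV = 109,100/152,500 = 71.5% ≤ 85%
Credit 797 → row 720+; LTV 71.5% → column 70.01–78%. Grid cell → 6.45%.

6.45%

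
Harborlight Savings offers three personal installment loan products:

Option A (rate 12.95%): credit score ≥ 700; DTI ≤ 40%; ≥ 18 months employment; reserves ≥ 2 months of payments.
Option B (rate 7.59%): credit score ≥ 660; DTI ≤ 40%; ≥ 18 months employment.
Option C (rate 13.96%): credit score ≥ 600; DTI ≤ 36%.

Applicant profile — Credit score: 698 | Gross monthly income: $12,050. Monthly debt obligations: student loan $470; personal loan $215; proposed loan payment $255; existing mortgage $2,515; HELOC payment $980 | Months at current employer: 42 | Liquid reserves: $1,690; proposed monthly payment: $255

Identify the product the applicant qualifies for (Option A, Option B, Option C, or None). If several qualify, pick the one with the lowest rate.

Option B

Total debts = (470 + 215 + 255 + 2,515 + 980) = 4,435; DTI = 4,435/12,050 = 36.8%.
Reserves = 1,690/255 = 6.6 months.
Option A: score 698 < 700; DTI 36.8% ≤ 40%; employment 42 ≥ 18 mo; reserves 6.6 ≥ 2 mo → does not qualify.
Option B: score 698 ≥ 660; DTI 36.8% ≤ 40%; employment 42 ≥ 18 mo → qualifies.
Option C: score 698 ≥ 600; DTI 36.8% > 36% → does not qualify.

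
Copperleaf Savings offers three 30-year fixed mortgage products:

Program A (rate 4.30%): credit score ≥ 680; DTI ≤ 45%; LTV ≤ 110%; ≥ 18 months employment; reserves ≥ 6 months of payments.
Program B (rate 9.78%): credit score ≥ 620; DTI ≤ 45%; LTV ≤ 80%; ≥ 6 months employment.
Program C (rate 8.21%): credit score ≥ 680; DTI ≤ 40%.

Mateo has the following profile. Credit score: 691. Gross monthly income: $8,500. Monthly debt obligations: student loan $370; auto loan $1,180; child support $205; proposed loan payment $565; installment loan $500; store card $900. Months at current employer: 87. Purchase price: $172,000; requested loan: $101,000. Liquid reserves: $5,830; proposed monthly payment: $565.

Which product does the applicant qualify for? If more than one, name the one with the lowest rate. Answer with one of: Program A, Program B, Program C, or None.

Total debts = (370 + 1,180 + 205 + 565 + 500 + 900) = 3,720; DTI = 3,720/8,500 = 43.8%.
LTV = 101,000/172,000 = 58.7%.
Reserves = 5,830/565 = 10.3 months.
Program A: score 691 ≥ 680; DTI 43.8% ≤ 45%; LTV 58.7% ≤ 110%; employment 87 ≥ 18 mo; reserves 10.3 ≥ 6 mo → qualifies.
Program B: score 691 ≥ 620; DTI 43.8% ≤ 45%; LTV 58.7% ≤ 80%; employment 87 ≥ 6 mo → qualifies.
Program C: score 691 ≥ 680; DTI 43.8% > 40% → does not qualify.
Qualifying: Program A, Program B. Lowest rate is 4.30% → Program A.

Program A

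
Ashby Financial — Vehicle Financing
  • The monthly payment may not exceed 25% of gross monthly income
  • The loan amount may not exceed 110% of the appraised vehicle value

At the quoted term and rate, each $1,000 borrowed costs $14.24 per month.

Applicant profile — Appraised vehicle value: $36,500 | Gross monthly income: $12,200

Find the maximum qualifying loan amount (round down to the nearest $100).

$40,100

Payment cap: 25% × $12,200 = $3,050/month.
At $14.24 per $1,000, that supports 3,050/14.24 × 1,000 ≈ $214,185 → $214,100.
LTV cap: 110% × $36,500 = $40,150 → $40,100.
Binding constraint: loan-to-value.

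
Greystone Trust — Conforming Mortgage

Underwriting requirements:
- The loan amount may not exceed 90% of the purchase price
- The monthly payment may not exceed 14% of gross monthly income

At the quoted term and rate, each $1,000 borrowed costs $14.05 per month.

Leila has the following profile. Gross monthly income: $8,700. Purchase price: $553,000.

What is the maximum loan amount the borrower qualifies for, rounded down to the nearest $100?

$86,600

Payment cap: 14% × $8,700 = $1,218/month.
At $14.05 per $1,000, that supports 1,218/14.05 × 1,000 ≈ $86,690 → $86,600.
LTV cap: 90% × $553,000 = $497,700 → $497,700.
Binding constraint: payment-to-income.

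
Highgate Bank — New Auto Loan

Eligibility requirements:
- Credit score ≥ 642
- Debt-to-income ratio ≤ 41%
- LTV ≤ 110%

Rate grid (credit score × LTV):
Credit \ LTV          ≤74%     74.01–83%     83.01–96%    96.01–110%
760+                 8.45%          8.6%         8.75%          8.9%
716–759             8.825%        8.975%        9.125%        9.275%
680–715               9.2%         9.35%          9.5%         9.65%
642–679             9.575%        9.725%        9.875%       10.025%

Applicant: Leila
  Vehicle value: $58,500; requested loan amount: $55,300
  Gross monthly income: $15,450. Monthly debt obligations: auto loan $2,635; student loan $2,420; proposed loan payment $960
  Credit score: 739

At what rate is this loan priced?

Credit score 739 ≥ 642; Total monthly debts = (2,635 + 2,420 + 960) = 6,015. DTI: 6,015 ÷ 15,450 = 38.9%, within the 41% cap
LTV = 55,300/58,500 = 94.5% ≤ 110%
Credit 739 → row 716–759; LTV 94.5% → column 83.01–96%. Grid cell → 9.125%.

9.125%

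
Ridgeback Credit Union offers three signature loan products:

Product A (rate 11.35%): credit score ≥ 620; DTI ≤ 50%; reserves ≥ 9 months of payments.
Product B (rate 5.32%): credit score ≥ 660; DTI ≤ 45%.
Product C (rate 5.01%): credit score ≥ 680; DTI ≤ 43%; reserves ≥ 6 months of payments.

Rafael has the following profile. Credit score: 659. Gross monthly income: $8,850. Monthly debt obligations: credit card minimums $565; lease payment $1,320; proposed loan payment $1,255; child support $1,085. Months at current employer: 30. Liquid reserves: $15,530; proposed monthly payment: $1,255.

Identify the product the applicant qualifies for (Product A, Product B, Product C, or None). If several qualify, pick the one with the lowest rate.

Total debts = (565 + 1,320 + 1,255 + 1,085) = 4,225; DTI = 4,225/8,850 = 47.7%.
Reserves = 15,530/1,255 = 12.4 months.
Product A: score 659 ≥ 620; DTI 47.7% ≤ 50%; reserves 12.4 ≥ 9 mo → qualifies.
Product B: score 659 < 660; DTI 47.7% > 45% → does not qualify.
Product C: score 659 < 680; DTI 47.7% > 43%; reserves 12.4 ≥ 6 mo → does not qualify.

Product A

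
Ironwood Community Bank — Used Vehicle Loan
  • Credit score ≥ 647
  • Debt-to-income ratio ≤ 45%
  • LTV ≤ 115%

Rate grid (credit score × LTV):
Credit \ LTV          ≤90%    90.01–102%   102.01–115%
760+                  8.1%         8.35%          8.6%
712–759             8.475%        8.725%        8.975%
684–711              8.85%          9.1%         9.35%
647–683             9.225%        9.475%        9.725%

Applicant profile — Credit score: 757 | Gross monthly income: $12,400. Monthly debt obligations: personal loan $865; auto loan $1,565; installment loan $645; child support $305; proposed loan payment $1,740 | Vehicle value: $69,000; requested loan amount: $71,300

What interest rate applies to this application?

Credit score 757 ≥ 647; Total monthly debts = (865 + 1,565 + 645 + 305 + 1,740) = 5,120. DTI: 5,120 ÷ 12,400 = 41.3%, within the 45% cap
Loan-to-value = 71,300/69,000 = 103.3% — pass (115% max)
Row: 757 falls in 712–759. Column: 103.3% falls in 102.01–115%. Rate = 8.975%.

8.975%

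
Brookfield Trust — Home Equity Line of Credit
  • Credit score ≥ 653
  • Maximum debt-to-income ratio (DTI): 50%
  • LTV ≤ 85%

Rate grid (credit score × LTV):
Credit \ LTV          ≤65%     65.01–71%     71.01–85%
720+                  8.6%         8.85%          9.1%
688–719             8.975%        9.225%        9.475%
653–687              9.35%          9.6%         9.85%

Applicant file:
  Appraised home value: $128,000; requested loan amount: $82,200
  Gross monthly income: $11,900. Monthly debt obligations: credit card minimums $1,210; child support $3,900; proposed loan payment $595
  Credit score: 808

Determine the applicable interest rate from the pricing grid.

8.6%

Credit score 808 ≥ 653; Total monthly debts = (1,210 + 3,900 + 595) = 5,705. Debt-to-income = 5,705/11,900 = 47.9% — meets 50% limit
Loan-to-value = 82,200/128,000 = 64.2% — pass (85% max)
Credit 808 → row 720+; LTV 64.2% → column ≤65%. Grid cell → 8.6%.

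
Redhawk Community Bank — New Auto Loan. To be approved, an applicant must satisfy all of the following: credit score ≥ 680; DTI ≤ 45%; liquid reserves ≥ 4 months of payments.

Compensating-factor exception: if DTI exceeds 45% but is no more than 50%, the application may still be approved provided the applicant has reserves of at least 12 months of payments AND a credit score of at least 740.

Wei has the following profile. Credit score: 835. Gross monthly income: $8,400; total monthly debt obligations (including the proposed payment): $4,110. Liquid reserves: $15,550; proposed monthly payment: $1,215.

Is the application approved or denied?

Credit score 835 ≥ 680 (meets base)
DTI = 4,110/8,400 = 48.9% > 45% — standard DTI limit exceeded.
Reserves = 15,550/1,215 = 12.8 months ≥ 4
48.9% falls in the override range (45%–50%), so the compensating-factor test applies.
Reserves 12.8 ≥ 12 months; credit score 835 ≥ 740.
Both compensating conditions met → exception applies.

Approved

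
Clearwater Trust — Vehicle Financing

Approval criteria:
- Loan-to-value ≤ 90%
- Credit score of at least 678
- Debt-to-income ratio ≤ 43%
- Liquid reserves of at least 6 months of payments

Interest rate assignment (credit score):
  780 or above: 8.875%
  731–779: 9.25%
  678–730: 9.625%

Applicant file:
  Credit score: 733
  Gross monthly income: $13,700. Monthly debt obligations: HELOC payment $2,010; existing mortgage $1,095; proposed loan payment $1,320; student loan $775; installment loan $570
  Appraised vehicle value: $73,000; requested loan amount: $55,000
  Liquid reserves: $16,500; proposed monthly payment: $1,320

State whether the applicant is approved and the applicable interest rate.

Credit score 733 ≥ 678 (meets minimum)
Total monthly debts = (2,010 + 1,095 + 1,320 + 775 + 570) = 5,770. Debt-to-income = 5,770/13,700 = 42.1% — meets 43% limit
Reserves: 16,500 ÷ 1,320 = 12.5 months (meets 6-month minimum)
LTV: 55,000 ÷ 73,000 = 75.3%, within 90% cap
All requirements met. Score 733 falls in the 731–779 tier → 9.25%.

Approved at 9.25%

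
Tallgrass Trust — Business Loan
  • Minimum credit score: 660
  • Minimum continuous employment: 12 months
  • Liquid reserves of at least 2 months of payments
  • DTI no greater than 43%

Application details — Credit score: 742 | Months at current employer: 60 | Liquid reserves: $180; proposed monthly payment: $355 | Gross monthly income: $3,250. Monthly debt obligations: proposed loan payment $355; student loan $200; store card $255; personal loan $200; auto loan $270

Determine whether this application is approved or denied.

Denied

Credit score 742 ≥ 660 (meets)
Employment 60 ≥ 12 months
Reserves: 180 ÷ 355 = 0.5 months (below 2-month minimum)
Total monthly debts = (355 + 200 + 255 + 200 + 270) = 1,280. DTI = 1,280/3,250 = 39.4% ≤ 43%
Fails on reserves.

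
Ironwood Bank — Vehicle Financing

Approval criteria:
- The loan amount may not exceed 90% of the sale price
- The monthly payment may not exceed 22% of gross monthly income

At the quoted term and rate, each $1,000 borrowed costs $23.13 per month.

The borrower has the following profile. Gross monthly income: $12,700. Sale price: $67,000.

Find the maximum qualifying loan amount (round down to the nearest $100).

$60,300

Payment cap: 22% × $12,700 = $2,794/month.
At $23.13 per $1,000, that supports 2,794/23.13 × 1,000 ≈ $120,795 → $120,700.
LTV cap: 90% × $67,000 = $60,300 → $60,300.
Binding constraint: loan-to-value.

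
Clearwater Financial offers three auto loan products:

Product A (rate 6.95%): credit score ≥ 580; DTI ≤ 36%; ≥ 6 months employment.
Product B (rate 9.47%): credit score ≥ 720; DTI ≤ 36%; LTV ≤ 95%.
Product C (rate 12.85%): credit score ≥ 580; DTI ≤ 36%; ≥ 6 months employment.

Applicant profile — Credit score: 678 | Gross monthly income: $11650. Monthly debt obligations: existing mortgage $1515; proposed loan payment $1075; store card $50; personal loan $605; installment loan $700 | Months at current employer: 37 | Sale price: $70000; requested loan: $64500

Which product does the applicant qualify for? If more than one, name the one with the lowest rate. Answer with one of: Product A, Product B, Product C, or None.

Product A

Total debts = (1,515 + 1,075 + 50 + 605 + 700) = 3,945; DTI = 3,945/11,650 = 33.9%.
LTV = 64,500/70,000 = 92.1%.
Product A: score 678 ≥ 580; DTI 33.9% ≤ 36%; employment 37 ≥ 6 mo → qualifies.
Product B: score 678 < 720; DTI 33.9% ≤ 36%; LTV 92.1% ≤ 95% → does not qualify.
Product C: score 678 ≥ 580; DTI 33.9% ≤ 36%; employment 37 ≥ 6 mo → qualifies.
Qualifying: Product A, Product C. Lowest rate is 6.95% → Product A.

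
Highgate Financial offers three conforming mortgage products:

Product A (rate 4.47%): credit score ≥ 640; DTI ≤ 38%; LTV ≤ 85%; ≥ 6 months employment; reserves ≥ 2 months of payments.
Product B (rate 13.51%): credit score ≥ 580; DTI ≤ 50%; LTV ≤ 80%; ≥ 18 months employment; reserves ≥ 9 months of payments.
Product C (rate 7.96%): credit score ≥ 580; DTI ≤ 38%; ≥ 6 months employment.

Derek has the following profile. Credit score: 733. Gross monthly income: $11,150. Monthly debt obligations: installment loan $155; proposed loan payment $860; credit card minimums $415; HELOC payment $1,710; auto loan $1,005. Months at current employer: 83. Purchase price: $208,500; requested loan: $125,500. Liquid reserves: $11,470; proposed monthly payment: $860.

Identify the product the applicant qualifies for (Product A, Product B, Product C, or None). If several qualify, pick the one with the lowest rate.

Total debts = (155 + 860 + 415 + 1,710 + 1,005) = 4,145; DTI = 4,145/11,150 = 37.2%.
LTV = 125,500/208,500 = 60.2%.
Reserves = 11,470/860 = 13.3 months.
Product A: score 733 ≥ 640; DTI 37.2% ≤ 38%; LTV 60.2% ≤ 85%; employment 83 ≥ 6 mo; reserves 13.3 ≥ 2 mo → qualifies.
Product B: score 733 ≥ 580; DTI 37.2% ≤ 50%; LTV 60.2% ≤ 80%; employment 83 ≥ 18 mo; reserves 13.3 ≥ 9 mo → qualifies.
Product C: score 733 ≥ 580; DTI 37.2% ≤ 38%; employment 83 ≥ 6 mo → qualifies.
Qualifying: Product A, Product B, Product C. Lowest rate is 4.47% → Product A.

Product A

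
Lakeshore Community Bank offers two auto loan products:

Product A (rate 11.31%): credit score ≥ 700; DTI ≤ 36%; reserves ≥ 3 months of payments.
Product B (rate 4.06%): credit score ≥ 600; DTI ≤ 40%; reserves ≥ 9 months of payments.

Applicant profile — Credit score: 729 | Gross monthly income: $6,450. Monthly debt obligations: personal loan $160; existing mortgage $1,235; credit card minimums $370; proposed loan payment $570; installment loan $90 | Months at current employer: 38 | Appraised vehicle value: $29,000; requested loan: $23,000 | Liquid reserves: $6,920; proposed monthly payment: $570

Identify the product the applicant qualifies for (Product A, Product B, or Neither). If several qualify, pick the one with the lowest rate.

Total debts = (160 + 1,235 + 370 + 570 + 90) = 2,425; DTI = 2,425/6,450 = 37.6%.
LTV = 23,000/29,000 = 79.3%.
Reserves = 6,920/570 = 12.1 months.
Product A: score 729 ≥ 700; DTI 37.6% > 36%; reserves 12.1 ≥ 3 mo → does not qualify.
Product B: score 729 ≥ 600; DTI 37.6% ≤ 40%; reserves 12.1 ≥ 9 mo → qualifies.

Product B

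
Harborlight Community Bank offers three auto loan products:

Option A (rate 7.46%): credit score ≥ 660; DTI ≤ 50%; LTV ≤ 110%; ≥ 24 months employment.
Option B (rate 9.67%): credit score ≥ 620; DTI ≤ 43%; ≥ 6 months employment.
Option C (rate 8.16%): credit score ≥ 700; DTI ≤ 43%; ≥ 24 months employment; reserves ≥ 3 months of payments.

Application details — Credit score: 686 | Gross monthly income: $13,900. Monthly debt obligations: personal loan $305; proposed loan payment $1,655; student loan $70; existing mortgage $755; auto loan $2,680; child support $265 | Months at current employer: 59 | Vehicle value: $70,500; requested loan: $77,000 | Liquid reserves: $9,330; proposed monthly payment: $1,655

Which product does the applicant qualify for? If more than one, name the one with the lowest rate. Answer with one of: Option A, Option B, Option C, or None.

Total debts = (305 + 1,655 + 70 + 755 + 2,680 + 265) = 5,730; DTI = 5,730/13,900 = 41.2%.
LTV = 77,000/70,500 = 109.2%.
Reserves = 9,330/1,655 = 5.6 months.
Option A: score 686 ≥ 660; DTI 41.2% ≤ 50%; LTV 109.2% ≤ 110%; employment 59 ≥ 24 mo → qualifies.
Option B: score 686 ≥ 620; DTI 41.2% ≤ 43%; employment 59 ≥ 6 mo → qualifies.
Option C: score 686 < 700; DTI 41.2% ≤ 43%; employment 59 ≥ 24 mo; reserves 5.6 ≥ 3 mo → does not qualify.
Qualifying: Option A, Option B. Lowest rate is 7.46% → Option A.

Option A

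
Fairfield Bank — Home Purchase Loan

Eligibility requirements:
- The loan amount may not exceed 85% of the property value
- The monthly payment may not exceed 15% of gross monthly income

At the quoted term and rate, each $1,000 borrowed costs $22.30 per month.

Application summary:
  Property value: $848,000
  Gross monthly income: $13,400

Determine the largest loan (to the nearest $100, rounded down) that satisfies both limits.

$90,100

Payment cap: 15% × $13,400 = $2,010/month.
At $22.30 per $1,000, that supports 2,010/22.30 × 1,000 ≈ $90,134 → $90,100.
LTV cap: 85% × $848,000 = $720,800 → $720,800.
Binding constraint: payment-to-income.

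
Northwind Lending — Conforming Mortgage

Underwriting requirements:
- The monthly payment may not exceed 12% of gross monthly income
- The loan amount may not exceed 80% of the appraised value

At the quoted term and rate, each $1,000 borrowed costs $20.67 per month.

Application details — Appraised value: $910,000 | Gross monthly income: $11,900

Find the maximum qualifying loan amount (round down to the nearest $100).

Payment cap: 12% × $11,900 = $1,428/month.
At $20.67 per $1,000, that supports 1,428/20.67 × 1,000 ≈ $69,085 → $69,000.
LTV cap: 80% × $910,000 = $728,000 → $728,000.
Binding constraint: payment-to-income.

$69,000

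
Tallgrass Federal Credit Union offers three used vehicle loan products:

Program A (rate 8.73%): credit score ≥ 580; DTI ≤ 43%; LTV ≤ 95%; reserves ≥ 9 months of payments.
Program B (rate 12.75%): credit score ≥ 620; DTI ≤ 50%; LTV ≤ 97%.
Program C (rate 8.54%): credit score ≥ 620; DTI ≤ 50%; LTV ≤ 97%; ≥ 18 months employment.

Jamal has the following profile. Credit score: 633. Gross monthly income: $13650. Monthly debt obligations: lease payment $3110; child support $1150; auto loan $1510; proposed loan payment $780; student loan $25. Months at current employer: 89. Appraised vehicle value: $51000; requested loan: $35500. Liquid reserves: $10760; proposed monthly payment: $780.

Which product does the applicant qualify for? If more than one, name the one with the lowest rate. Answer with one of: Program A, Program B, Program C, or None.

Total debts = (3,110 + 1,150 + 1,510 + 780 + 25) = 6,575; DTI = 6,575/13,650 = 48.2%.
LTV = 35,500/51,000 = 69.6%.
Reserves = 10,760/780 = 13.8 months.
Program A: score 633 ≥ 580; DTI 48.2% > 43%; LTV 69.6% ≤ 95%; reserves 13.8 ≥ 9 mo → does not qualify.
Program B: score 633 ≥ 620; DTI 48.2% ≤ 50%; LTV 69.6% ≤ 97% → qualifies.
Program C: score 633 ≥ 620; DTI 48.2% ≤ 50%; LTV 69.6% ≤ 97%; employment 89 ≥ 18 mo → qualifies.
Qualifying: Program B, Program C. Lowest rate is 8.54% → Program C.

Program C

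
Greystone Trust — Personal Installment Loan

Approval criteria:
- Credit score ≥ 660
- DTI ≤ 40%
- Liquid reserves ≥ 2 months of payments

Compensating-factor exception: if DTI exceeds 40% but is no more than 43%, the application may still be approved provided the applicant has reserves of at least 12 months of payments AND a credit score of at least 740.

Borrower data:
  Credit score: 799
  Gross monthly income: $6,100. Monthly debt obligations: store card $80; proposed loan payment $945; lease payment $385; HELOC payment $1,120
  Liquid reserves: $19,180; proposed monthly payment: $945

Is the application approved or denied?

Approved

Credit score 799 ≥ 660 (meets base)
Total debts = (80 + 945 + 385 + 1,120) = 2,530. DTI = 2,530/6,100 = 41.5% > 40% — standard DTI limit exceeded.
Reserves: 19,180 ÷ 945 = 20.3 months (meets 2-month minimum)
41.5% falls in the override range (40%–43%), so the compensating-factor test applies.
Reserves 20.3 ≥ 12 months; credit score 799 ≥ 740.
Both override conditions satisfied; DTI exception granted.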